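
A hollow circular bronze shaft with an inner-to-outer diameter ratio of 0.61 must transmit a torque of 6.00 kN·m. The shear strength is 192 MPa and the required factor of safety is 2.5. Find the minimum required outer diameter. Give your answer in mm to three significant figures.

τ_allow = 192/2.5 = 76.80 MPa.
For a hollow shaft τ = 16T/[πd_o³(1−k⁴)] with k = 0.61, so 1−k⁴ = 0.8615.
d_o³ = 16T/[π τ_allow (1−k⁴)] = 16×6000000/(π×76.80×0.8615) = 461800 mm³.
d_o = 77.30 mm.

d_o = 77.3 mm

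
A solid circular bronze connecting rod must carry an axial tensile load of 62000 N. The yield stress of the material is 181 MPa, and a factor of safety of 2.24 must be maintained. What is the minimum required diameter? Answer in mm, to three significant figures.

Allowable stress σ_allow = 181/2.24 = 80.80 MPa.
Required area A = F/σ_allow = 62000/80.80 = 767.3 mm².
A = πd²/4 → d = √(4A/π) = 31.26 mm.

d = 31.3 mm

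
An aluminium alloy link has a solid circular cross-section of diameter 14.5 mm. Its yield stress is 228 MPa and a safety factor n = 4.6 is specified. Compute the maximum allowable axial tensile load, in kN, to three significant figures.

F_allow = 8.18 kN

σ_allow = 228/4.6 = 49.57 MPa.
A = πd²/4 = π×14.5²/4 = 165.1 mm².
F_allow = σ_allow × A = 49.57×165.1 = 8185 N.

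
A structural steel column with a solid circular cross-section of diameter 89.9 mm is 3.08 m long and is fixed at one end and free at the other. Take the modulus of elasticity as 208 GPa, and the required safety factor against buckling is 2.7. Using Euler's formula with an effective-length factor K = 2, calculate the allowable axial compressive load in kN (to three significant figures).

I = πd⁴/64 = π×89.9⁴/64 = 3.206×10^6 mm⁴.
Effective length L_e = KL = 2×3.08 m = 6160 mm.
Euler critical load P_cr = π²EI/L_e² = π²×208000×3.206×10^6/6160² = 173500 N.
P_allow = P_cr/n = 173500/2.7 = 64250 N.

P_allow = 64.2 kN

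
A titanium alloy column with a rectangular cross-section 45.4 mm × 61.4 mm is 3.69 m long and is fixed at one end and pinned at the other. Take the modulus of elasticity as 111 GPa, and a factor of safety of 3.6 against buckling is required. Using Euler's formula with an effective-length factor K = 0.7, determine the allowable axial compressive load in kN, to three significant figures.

P_allow = 21.8 kN

Buckling occurs about the weak axis: I_min = h·b³/12 = 61.4×45.4³/12 = 478800 mm⁴ (b = 45.4 mm is the smaller dimension).
Effective length L_e = KL = 0.7×3.69 m = 2583 mm.
Euler critical load P_cr = π²EI/L_e² = π²×111000×478800/2583² = 78620 N.
P_allow = P_cr/n = 78620/3.6 = 21840 N.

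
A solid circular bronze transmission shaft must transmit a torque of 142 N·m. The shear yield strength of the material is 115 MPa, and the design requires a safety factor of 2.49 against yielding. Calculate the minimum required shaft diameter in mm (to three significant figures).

Allowable shear stress τ_allow = 115/2.49 = 46.18 MPa.
For a solid shaft τ = 16T/(πd³), so d³ = 16T/(π τ_allow) = 16×142000/(π×46.18) = 15660 mm³.
d = (15660)^(1/3) = 25.02 mm.

d = 25.0 mm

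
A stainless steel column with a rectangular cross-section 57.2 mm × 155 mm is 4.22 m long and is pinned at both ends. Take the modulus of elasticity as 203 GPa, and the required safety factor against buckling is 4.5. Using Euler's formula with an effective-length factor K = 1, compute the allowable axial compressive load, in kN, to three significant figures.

P_allow = 60.4 kN

Buckling occurs about the weak axis: I_min = h·b³/12 = 155×57.2³/12 = 2.417×10^6 mm⁴ (b = 57.2 mm is the smaller dimension).
Effective length L_e = KL = 1×4.22 m = 4220 mm.
Euler critical load P_cr = π²EI/L_e² = π²×203000×2.417×10^6/4220² = 272000 N.
P_allow = P_cr/n = 272000/4.5 = 60440 N.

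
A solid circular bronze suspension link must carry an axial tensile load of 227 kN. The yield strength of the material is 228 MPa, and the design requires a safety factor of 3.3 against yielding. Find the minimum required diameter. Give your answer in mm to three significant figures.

d = 64.7 mm

Allowable stress σ_allow = 228/3.3 = 69.09 MPa.
Required area A = F/σ_allow = 227000/69.09 = 3286 mm².
A = πd²/4 → d = √(4A/π) = 64.68 mm.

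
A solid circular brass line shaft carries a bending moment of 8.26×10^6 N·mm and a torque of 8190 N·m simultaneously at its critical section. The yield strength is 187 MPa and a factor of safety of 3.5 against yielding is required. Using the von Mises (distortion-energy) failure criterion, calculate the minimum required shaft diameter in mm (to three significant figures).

d = 128 mm

σ_allow = σ_y/n = 187/3.5 = 53.43 MPa.
For a solid shaft σ_b = 32M/(πd³) and τ = 16T/(πd³), so the von Mises stress is σ' = (16/πd³)·√(4M²+3T²).
√(4M²+3T²) = √(4×(8.260×10^6)² + 3×(8.190×10^6)²) = 2.177×10^7 N·mm.
d³ = 16×2.177×10^7/(π×53.43) = 2.076×10^6 mm³.
d = 127.6 mm.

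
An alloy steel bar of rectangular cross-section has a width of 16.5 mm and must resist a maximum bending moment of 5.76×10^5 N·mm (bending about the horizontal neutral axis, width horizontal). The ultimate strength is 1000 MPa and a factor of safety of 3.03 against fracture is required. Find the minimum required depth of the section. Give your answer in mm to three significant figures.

h = 25.2 mm

σ_allow = 1000/3.03 = 330.0 MPa.
For a rectangular section σ = 6M/(bh²), so h² = 6M/(b σ_allow) = 6×576000/(16.5×330.0) = 634.6 mm².
h = 25.19 mm.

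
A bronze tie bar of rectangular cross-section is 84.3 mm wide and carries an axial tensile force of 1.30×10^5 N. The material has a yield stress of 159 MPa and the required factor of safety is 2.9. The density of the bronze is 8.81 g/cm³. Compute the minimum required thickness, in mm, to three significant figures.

t = 28.1 mm

σ_allow = 159/2.9 = 54.83 MPa.
Required area A = F/σ_allow = 130000/54.83 = 2371 mm².
t = A/w = 2371/84.3 = 28.13 mm.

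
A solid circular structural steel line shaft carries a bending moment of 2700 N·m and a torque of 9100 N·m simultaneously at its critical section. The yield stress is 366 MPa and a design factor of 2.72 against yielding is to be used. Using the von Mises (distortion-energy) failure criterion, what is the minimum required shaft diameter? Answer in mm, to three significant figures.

σ_allow = σ_y/n = 366/2.72 = 134.6 MPa.
For a solid shaft σ_b = 32M/(πd³) and τ = 16T/(πd³), so the von Mises stress is σ' = (16/πd³)·√(4M²+3T²).
√(4M²+3T²) = √(4×(2.700×10^6)² + 3×(9.100×10^6)²) = 1.666×10^7 N·mm.
d³ = 16×1.666×10^7/(π×134.6) = 630600 mm³.
d = 85.75 mm.

d = 85.8 mm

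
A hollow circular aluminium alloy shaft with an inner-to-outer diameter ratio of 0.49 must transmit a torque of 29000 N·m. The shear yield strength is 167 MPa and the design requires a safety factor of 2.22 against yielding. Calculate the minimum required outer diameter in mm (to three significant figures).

d_o = 128 mm

τ_allow = 167/2.22 = 75.23 MPa.
For a hollow shaft τ = 16T/[πd_o³(1−k⁴)] with k = 0.49, so 1−k⁴ = 0.9424.
d_o³ = 16T/[π τ_allow (1−k⁴)] = 16×2.9000×10^7/(π×75.23×0.9424) = 2.083×10^6 mm³.
d_o = 127.7 mm.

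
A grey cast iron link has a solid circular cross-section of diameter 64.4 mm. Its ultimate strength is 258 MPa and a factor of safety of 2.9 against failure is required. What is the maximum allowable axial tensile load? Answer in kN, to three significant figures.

σ_allow = 258/2.9 = 88.97 MPa.
A = πd²/4 = π×64.4²/4 = 3257 mm².
F_allow = σ_allow × A = 88.97×3257 = 289800 N.

F_allow = 290 kN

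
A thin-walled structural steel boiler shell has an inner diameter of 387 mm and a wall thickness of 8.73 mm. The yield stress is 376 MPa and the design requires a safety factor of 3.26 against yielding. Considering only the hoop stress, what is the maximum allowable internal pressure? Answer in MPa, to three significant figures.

σ_allow = 376/3.26 = 115.3 MPa.
σ_h = pD/(2t) → p_allow = 2σ_allow t/D = 2×115.3×8.73/387 = 5.204 MPa.

p_allow = 5.20 MPa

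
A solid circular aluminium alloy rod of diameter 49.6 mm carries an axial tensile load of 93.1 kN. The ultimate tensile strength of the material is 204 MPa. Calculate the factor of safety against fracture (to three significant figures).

n = 4.23

A = πd²/4 = 1932 mm².
σ = F/A = 93100/1932 = 48.18 MPa.
n = 204/48.18 = 4.234.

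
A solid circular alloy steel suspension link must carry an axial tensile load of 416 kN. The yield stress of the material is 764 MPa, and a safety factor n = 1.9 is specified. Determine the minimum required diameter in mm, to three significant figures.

Allowable stress σ_allow = 764/1.9 = 402.1 MPa.
Required area A = F/σ_allow = 416000/402.1 = 1035 mm².
A = πd²/4 → d = √(4A/π) = 36.29 mm.

d = 36.3 mm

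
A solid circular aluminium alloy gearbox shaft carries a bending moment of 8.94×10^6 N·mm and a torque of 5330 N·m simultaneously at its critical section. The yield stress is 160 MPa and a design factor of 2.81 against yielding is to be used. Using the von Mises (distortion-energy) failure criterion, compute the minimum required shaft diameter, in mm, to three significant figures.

σ_allow = σ_y/n = 160/2.81 = 56.94 MPa.
For a solid shaft σ_b = 32M/(πd³) and τ = 16T/(πd³), so the von Mises stress is σ' = (16/πd³)·√(4M²+3T²).
√(4M²+3T²) = √(4×(8.940×10^6)² + 3×(5.330×10^6)²) = 2.012×10^7 N·mm.
d³ = 16×2.012×10^7/(π×56.94) = 1.800×10^6 mm³.
d = 121.6 mm.

d = 122 mm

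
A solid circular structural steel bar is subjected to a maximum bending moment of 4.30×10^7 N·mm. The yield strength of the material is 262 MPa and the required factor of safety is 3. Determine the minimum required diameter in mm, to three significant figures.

d = 171 mm

σ_allow = 262/3 = 87.33 MPa.
For a solid circular section σ = 32M/(πd³), so d³ = 32M/(π σ_allow) = 32×4.3000×10^7/(π×87.33) = 5.015×10^6 mm³.
d = 171.2 mm.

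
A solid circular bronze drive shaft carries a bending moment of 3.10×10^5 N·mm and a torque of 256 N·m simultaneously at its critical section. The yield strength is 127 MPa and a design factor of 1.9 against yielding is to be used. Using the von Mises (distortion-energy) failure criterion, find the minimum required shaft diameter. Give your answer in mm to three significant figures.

d = 38.7 mm

σ_allow = σ_y/n = 127/1.9 = 66.84 MPa.
For a solid shaft σ_b = 32M/(πd³) and τ = 16T/(πd³), so the von Mises stress is σ' = (16/πd³)·√(4M²+3T²).
√(4M²+3T²) = √(4×(310000)² + 3×(256000)²) = 762200 N·mm.
d³ = 16×762200/(π×66.84) = 58080 mm³.
d = 38.73 mm.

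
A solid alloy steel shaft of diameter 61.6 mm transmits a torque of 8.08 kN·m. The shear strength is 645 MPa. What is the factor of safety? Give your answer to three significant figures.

τ = 16T/(πd³) = 16×8080000/(π×61.6³) = 176.1 MPa.
n = τ_limit/τ = 645/176.1 = 3.664.

n = 3.66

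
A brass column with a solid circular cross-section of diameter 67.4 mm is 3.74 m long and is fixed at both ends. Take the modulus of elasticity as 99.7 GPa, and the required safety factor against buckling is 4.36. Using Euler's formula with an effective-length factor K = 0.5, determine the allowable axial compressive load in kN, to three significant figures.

I = πd⁴/64 = π×67.4⁴/64 = 1.013×10^6 mm⁴.
Effective length L_e = KL = 0.5×3.74 m = 1870 mm.
Euler critical load P_cr = π²EI/L_e² = π²×99700×1.013×10^6/1870² = 285100 N.
P_allow = P_cr/n = 285100/4.36 = 65380 N.

P_allow = 65.4 kN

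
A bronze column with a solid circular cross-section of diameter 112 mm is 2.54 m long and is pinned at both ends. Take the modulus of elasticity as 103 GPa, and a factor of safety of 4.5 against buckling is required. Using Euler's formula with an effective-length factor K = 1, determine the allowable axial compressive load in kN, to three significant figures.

I = πd⁴/64 = π×112⁴/64 = 7.724×10^6 mm⁴.
Effective length L_e = KL = 1×2.54 m = 2540 mm.
Euler critical load P_cr = π²EI/L_e² = π²×103000×7.724×10^6/2540² = 1.217×10^6 N.
P_allow = P_cr/n = 1.217×10^6/4.5 = 270500 N.

P_allow = 270 kN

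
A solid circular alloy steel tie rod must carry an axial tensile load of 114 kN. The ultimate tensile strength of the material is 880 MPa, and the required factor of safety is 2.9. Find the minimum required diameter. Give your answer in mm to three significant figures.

Allowable stress σ_allow = 880/2.9 = 303.4 MPa.
Required area A = F/σ_allow = 114000/303.4 = 375.7 mm².
A = πd²/4 → d = √(4A/π) = 21.87 mm.

d = 21.9 mm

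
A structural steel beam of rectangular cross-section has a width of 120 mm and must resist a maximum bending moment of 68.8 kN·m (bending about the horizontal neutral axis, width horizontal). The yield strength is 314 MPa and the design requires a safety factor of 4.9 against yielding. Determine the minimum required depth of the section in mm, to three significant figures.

σ_allow = 314/4.9 = 64.08 MPa.
For a rectangular section σ = 6M/(bh²), so h² = 6M/(b σ_allow) = 6×6.8800×10^7/(120×64.08) = 53680 mm².
h = 231.7 mm.

h = 232 mm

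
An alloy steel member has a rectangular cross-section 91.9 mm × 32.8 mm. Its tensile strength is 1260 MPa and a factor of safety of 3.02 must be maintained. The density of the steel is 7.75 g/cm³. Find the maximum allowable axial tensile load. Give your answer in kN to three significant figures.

F_allow = 1260 kN

σ_allow = 1260/3.02 = 417.2 MPa.
A = 91.9×32.8 = 3014 mm².
F_allow = σ_allow × A = 417.2×3014 = 1.258×10^6 N.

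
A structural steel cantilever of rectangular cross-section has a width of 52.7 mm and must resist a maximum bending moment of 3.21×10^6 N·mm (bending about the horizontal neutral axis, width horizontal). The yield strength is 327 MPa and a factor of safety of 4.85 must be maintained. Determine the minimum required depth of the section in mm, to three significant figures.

h = 73.6 mm

σ_allow = 327/4.85 = 67.42 MPa.
For a rectangular section σ = 6M/(bh²), so h² = 6M/(b σ_allow) = 6×3210000/(52.7×67.42) = 5421 mm².
h = 73.62 mm.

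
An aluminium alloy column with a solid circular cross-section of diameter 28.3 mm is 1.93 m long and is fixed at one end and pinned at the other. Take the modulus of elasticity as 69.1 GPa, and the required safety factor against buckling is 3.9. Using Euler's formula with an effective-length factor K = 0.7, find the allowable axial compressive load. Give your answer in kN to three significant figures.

I = πd⁴/64 = π×28.3⁴/64 = 31490 mm⁴.
Effective length L_e = KL = 0.7×1.93 m = 1351 mm.
Euler critical load P_cr = π²EI/L_e² = π²×69100×31490/1351² = 11760 N.
P_allow = P_cr/n = 11760/3.9 = 3017 N.

P_allow = 3.02 kN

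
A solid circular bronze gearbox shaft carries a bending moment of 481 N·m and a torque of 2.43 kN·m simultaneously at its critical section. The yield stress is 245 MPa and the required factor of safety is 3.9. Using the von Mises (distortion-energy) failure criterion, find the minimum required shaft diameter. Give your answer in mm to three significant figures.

d = 70.5 mm

σ_allow = σ_y/n = 245/3.9 = 62.82 MPa.
For a solid shaft σ_b = 32M/(πd³) and τ = 16T/(πd³), so the von Mises stress is σ' = (16/πd³)·√(4M²+3T²).
√(4M²+3T²) = √(4×(481000)² + 3×(2.430×10^6)²) = 4.317×10^6 N·mm.
d³ = 16×4.317×10^6/(π×62.82) = 350000 mm³.
d = 70.47 mm.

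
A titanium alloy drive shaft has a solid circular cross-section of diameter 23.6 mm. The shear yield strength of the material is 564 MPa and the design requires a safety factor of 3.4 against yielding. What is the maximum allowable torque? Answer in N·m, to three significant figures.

τ_allow = 564/3.4 = 165.9 MPa.
For a solid shaft T_allow = τ_allow·πd³/16; πd³/16 = π×23.6³/16 = 2581 mm³.
T_allow = 165.9×2581 = 428100 N·mm = 428.1 N·m.

T_allow = 428 N·m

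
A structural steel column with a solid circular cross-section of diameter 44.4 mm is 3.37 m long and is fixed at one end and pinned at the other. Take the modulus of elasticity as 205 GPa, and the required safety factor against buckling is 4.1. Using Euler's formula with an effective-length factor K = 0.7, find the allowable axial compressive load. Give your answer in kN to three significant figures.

P_allow = 16.9 kN

I = πd⁴/64 = π×44.4⁴/64 = 190800 mm⁴.
Effective length L_e = KL = 0.7×3.37 m = 2359 mm.
Euler critical load P_cr = π²EI/L_e² = π²×205000×190800/2359² = 69360 N.
P_allow = P_cr/n = 69360/4.1 = 16920 N.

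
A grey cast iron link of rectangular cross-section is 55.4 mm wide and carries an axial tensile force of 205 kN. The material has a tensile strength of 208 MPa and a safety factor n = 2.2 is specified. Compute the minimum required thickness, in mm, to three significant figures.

t = 39.1 mm

σ_allow = 208/2.2 = 94.55 MPa.
Required area A = F/σ_allow = 205000/94.55 = 2168 mm².
t = A/w = 2168/55.4 = 39.14 mm.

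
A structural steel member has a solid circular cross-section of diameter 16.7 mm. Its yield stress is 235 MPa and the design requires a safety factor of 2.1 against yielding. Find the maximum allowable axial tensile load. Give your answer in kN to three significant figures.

σ_allow = 235/2.1 = 111.9 MPa.
A = πd²/4 = π×16.7²/4 = 219.0 mm².
F_allow = σ_allow × A = 111.9×219.0 = 24510 N.

F_allow = 24.5 kN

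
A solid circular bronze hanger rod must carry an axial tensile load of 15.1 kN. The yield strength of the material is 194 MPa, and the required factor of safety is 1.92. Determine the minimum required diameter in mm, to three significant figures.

Allowable stress σ_allow = 194/1.92 = 101.0 MPa.
Required area A = F/σ_allow = 15100/101.0 = 149.4 mm².
A = πd²/4 → d = √(4A/π) = 13.79 mm.

d = 13.8 mm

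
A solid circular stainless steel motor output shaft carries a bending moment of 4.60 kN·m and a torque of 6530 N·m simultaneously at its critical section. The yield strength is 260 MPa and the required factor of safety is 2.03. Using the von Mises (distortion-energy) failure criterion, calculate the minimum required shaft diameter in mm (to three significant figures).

σ_allow = σ_y/n = 260/2.03 = 128.1 MPa.
For a solid shaft σ_b = 32M/(πd³) and τ = 16T/(πd³), so the von Mises stress is σ' = (16/πd³)·√(4M²+3T²).
√(4M²+3T²) = √(4×(4.600×10^6)² + 3×(6.530×10^6)²) = 1.458×10^7 N·mm.
d³ = 16×1.458×10^7/(π×128.1) = 579700 mm³.
d = 83.38 mm.

d = 83.4 mm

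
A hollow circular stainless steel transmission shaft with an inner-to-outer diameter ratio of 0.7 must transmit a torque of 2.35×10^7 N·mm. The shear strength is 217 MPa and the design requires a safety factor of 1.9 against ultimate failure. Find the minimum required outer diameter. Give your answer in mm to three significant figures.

d_o = 111 mm

τ_allow = 217/1.9 = 114.2 MPa.
For a hollow shaft τ = 16T/[πd_o³(1−k⁴)] with k = 0.7, so 1−k⁴ = 0.7599.
d_o³ = 16T/[π τ_allow (1−k⁴)] = 16×2.3500×10^7/(π×114.2×0.7599) = 1.379×10^6 mm³.
d_o = 111.3 mm.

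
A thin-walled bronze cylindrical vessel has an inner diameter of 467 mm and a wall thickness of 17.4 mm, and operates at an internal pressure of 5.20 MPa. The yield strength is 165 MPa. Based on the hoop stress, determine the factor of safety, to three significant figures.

n = 2.36

σ_h = pD/(2t) = 5.20×467/(2×17.4) = 69.78 MPa.
n = 165/69.78 = 2.365.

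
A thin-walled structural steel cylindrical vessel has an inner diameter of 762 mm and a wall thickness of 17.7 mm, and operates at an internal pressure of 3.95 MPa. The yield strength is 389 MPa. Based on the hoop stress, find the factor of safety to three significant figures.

σ_h = pD/(2t) = 3.95×762/(2×17.7) = 85.03 MPa.
n = 389/85.03 = 4.575.

n = 4.58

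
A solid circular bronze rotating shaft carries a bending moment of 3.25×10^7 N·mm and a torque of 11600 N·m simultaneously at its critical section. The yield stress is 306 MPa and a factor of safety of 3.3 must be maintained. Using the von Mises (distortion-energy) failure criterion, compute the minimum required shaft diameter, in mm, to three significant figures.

d = 155 mm

σ_allow = σ_y/n = 306/3.3 = 92.73 MPa.
For a solid shaft σ_b = 32M/(πd³) and τ = 16T/(πd³), so the von Mises stress is σ' = (16/πd³)·√(4M²+3T²).
√(4M²+3T²) = √(4×(3.250×10^7)² + 3×(1.160×10^7)²) = 6.803×10^7 N·mm.
d³ = 16×6.803×10^7/(π×92.73) = 3.737×10^6 mm³.
d = 155.2 mm.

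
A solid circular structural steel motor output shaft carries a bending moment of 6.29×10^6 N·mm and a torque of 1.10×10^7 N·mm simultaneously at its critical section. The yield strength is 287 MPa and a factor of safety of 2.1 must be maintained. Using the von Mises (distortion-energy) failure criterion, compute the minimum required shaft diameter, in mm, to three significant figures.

σ_allow = σ_y/n = 287/2.1 = 136.7 MPa.
For a solid shaft σ_b = 32M/(πd³) and τ = 16T/(πd³), so the von Mises stress is σ' = (16/πd³)·√(4M²+3T²).
√(4M²+3T²) = √(4×(6.290×10^6)² + 3×(1.100×10^7)²) = 2.283×10^7 N·mm.
d³ = 16×2.283×10^7/(π×136.7) = 850800 mm³.
d = 94.76 mm.

d = 94.8 mm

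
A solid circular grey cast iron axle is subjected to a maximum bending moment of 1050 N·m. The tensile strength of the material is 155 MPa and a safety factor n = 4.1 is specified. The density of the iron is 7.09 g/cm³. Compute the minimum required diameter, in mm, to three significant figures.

σ_allow = 155/4.1 = 37.80 MPa.
For a solid circular section σ = 32M/(πd³), so d³ = 32M/(π σ_allow) = 32×1050000/(π×37.80) = 282900 mm³.
d = 65.65 mm.

d = 65.6 mm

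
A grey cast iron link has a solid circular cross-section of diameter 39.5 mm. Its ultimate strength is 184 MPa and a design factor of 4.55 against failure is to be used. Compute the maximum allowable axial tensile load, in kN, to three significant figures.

σ_allow = 184/4.55 = 40.44 MPa.
A = πd²/4 = π×39.5²/4 = 1225 mm².
F_allow = σ_allow × A = 40.44×1225 = 49560 N.

F_allow = 49.6 kN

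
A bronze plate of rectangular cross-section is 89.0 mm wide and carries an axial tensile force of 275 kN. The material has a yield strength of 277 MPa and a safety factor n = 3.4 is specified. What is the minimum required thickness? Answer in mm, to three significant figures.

σ_allow = 277/3.4 = 81.47 MPa.
Required area A = F/σ_allow = 275000/81.47 = 3375 mm².
t = A/w = 3375/89.0 = 37.93 mm.

t = 37.9 mm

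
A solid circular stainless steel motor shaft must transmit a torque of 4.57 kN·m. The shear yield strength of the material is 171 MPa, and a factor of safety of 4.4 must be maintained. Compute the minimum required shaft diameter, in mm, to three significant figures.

Allowable shear stress τ_allow = 171/4.4 = 38.86 MPa.
For a solid shaft τ = 16T/(πd³), so d³ = 16T/(π τ_allow) = 16×4570000/(π×38.86) = 598900 mm³.
d = (598900)^(1/3) = 84.29 mm.

d = 84.3 mm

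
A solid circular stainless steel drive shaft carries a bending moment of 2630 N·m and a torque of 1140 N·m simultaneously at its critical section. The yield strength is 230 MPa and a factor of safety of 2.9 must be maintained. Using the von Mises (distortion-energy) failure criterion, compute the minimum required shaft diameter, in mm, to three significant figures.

σ_allow = σ_y/n = 230/2.9 = 79.31 MPa.
For a solid shaft σ_b = 32M/(πd³) and τ = 16T/(πd³), so the von Mises stress is σ' = (16/πd³)·√(4M²+3T²).
√(4M²+3T²) = √(4×(2.630×10^6)² + 3×(1.140×10^6)²) = 5.618×10^6 N·mm.
d³ = 16×5.618×10^6/(π×79.31) = 360800 mm³.
d = 71.19 mm.

d = 71.2 mm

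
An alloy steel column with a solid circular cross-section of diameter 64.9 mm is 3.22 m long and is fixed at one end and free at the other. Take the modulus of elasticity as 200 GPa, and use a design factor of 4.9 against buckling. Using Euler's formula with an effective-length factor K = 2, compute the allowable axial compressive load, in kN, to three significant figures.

P_allow = 8.46 kN

I = πd⁴/64 = π×64.9⁴/64 = 870900 mm⁴.
Effective length L_e = KL = 2×3.22 m = 6440 mm.
Euler critical load P_cr = π²EI/L_e² = π²×200000×870900/6440² = 41450 N.
P_allow = P_cr/n = 41450/4.9 = 8459 N.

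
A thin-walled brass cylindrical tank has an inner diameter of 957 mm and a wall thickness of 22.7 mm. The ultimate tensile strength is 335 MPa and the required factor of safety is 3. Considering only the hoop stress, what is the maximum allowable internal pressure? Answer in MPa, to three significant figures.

σ_allow = 335/3 = 111.7 MPa.
σ_h = pD/(2t) → p_allow = 2σ_allow t/D = 2×111.7×22.7/957 = 5.297 MPa.

p_allow = 5.30 MPa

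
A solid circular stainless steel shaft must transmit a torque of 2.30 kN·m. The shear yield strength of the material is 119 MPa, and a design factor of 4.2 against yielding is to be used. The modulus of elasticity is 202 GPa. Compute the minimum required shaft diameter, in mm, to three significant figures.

Allowable shear stress τ_allow = 119/4.2 = 28.33 MPa.
For a solid shaft τ = 16T/(πd³), so d³ = 16T/(π τ_allow) = 16×2300000/(π×28.33) = 413400 mm³.
d = (413400)^(1/3) = 74.50 mm.

d = 74.5 mm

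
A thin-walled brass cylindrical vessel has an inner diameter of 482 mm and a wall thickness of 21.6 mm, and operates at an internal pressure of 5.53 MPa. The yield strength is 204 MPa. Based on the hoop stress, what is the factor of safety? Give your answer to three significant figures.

σ_h = pD/(2t) = 5.53×482/(2×21.6) = 61.70 MPa.
n = 204/61.70 = 3.306.

n = 3.31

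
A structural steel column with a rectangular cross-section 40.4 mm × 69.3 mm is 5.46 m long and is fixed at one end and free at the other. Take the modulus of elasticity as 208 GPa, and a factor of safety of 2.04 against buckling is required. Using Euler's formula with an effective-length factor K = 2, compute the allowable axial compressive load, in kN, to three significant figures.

P_allow = 3.21 kN

Buckling occurs about the weak axis: I_min = h·b³/12 = 69.3×40.4³/12 = 380800 mm⁴ (b = 40.4 mm is the smaller dimension).
Effective length L_e = KL = 2×5.46 m = 10920 mm.
Euler critical load P_cr = π²EI/L_e² = π²×208000×380800/10920² = 6556 N.
P_allow = P_cr/n = 6556/2.04 = 3214 N.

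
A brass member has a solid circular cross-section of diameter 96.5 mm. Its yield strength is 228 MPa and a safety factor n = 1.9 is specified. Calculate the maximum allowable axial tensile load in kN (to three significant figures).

F_allow = 878 kN

σ_allow = 228/1.9 = 120.0 MPa.
A = πd²/4 = π×96.5²/4 = 7314 mm².
F_allow = σ_allow × A = 120.0×7314 = 877700 N.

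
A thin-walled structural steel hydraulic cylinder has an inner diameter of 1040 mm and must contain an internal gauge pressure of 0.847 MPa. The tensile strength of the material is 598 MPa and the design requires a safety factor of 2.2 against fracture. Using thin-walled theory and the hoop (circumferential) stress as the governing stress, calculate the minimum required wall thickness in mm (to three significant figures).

σ_allow = 598/2.2 = 271.8 MPa.
Hoop stress σ_h = pD/(2t), so t = pD/(2σ_allow) = 0.847×1040/(2×271.8) = 1.620 mm.

t = 1.62 mm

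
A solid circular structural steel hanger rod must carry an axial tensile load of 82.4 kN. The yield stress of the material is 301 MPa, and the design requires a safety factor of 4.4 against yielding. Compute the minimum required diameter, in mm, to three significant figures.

d = 39.2 mm

Allowable stress σ_allow = 301/4.4 = 68.41 MPa.
Required area A = F/σ_allow = 82400/68.41 = 1205 mm².
A = πd²/4 → d = √(4A/π) = 39.16 mm.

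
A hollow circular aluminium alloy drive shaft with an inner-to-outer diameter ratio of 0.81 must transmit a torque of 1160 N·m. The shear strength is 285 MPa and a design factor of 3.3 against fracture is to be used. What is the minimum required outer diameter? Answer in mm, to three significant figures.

τ_allow = 285/3.3 = 86.36 MPa.
For a hollow shaft τ = 16T/[πd_o³(1−k⁴)] with k = 0.81, so 1−k⁴ = 0.5695.
d_o³ = 16T/[π τ_allow (1−k⁴)] = 16×1160000/(π×86.36×0.5695) = 120100 mm³.
d_o = 49.34 mm.

d_o = 49.3 mm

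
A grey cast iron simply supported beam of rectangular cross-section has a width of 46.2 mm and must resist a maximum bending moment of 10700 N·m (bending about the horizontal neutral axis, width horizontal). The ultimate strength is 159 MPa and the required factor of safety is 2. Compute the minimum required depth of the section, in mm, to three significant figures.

h = 132 mm

σ_allow = 159/2 = 79.50 MPa.
For a rectangular section σ = 6M/(bh²), so h² = 6M/(b σ_allow) = 6×1.0700×10^7/(46.2×79.50) = 17480 mm².
h = 132.2 mm.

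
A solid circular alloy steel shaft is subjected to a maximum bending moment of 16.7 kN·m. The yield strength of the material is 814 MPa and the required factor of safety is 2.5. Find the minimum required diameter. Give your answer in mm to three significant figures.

σ_allow = 814/2.5 = 325.6 MPa.
For a solid circular section σ = 32M/(πd³), so d³ = 32M/(π σ_allow) = 32×1.6700×10^7/(π×325.6) = 522400 mm³.
d = 80.54 mm.

d = 80.5 mm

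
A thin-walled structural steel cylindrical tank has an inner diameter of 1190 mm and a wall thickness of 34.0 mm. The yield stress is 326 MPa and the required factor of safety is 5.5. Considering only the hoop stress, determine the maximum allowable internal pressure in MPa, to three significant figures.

σ_allow = 326/5.5 = 59.27 MPa.
σ_h = pD/(2t) → p_allow = 2σ_allow t/D = 2×59.27×34.0/1190 = 3.387 MPa.

p_allow = 3.39 MPa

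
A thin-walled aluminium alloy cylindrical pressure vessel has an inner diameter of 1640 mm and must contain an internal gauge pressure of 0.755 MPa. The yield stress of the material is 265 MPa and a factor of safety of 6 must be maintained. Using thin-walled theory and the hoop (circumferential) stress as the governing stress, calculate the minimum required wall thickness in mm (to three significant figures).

t = 14.0 mm

σ_allow = 265/6 = 44.17 MPa.
Hoop stress σ_h = pD/(2t), so t = pD/(2σ_allow) = 0.755×1640/(2×44.17) = 14.02 mm.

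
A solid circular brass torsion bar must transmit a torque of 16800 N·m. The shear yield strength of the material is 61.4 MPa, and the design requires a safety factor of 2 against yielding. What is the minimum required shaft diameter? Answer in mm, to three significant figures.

d = 141 mm

Allowable shear stress τ_allow = 61.4/2 = 30.70 MPa.
For a solid shaft τ = 16T/(πd³), so d³ = 16T/(π τ_allow) = 16×1.6800×10^7/(π×30.70) = 2.787×10^6 mm³.
d = (2.787×10^6)^(1/3) = 140.7 mm.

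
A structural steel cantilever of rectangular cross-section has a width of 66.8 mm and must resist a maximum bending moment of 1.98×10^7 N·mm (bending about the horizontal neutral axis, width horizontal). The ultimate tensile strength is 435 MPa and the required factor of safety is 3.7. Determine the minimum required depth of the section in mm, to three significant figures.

h = 123 mm

σ_allow = 435/3.7 = 117.6 MPa.
For a rectangular section σ = 6M/(bh²), so h² = 6M/(b σ_allow) = 6×1.9800×10^7/(66.8×117.6) = 15130 mm².
h = 123.0 mm.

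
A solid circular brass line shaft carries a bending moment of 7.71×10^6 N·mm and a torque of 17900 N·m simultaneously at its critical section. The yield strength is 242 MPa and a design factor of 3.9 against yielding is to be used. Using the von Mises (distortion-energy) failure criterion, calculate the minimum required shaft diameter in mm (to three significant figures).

d = 142 mm

σ_allow = σ_y/n = 242/3.9 = 62.05 MPa.
For a solid shaft σ_b = 32M/(πd³) and τ = 16T/(πd³), so the von Mises stress is σ' = (16/πd³)·√(4M²+3T²).
√(4M²+3T²) = √(4×(7.710×10^6)² + 3×(1.790×10^7)²) = 3.463×10^7 N·mm.
d³ = 16×3.463×10^7/(π×62.05) = 2.842×10^6 mm³.
d = 141.6 mm.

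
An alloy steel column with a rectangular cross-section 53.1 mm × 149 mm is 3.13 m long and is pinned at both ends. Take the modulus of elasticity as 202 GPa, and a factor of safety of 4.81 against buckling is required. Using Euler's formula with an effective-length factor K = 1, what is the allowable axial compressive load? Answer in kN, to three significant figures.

Buckling occurs about the weak axis: I_min = h·b³/12 = 149×53.1³/12 = 1.859×10^6 mm⁴ (b = 53.1 mm is the smaller dimension).
Effective length L_e = KL = 1×3.13 m = 3130 mm.
Euler critical load P_cr = π²EI/L_e² = π²×202000×1.859×10^6/3130² = 378300 N.
P_allow = P_cr/n = 378300/4.81 = 78650 N.

P_allow = 78.7 kN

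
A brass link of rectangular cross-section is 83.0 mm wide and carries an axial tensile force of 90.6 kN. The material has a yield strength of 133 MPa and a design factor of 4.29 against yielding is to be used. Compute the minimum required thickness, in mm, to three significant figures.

t = 35.2 mm

σ_allow = 133/4.29 = 31.00 MPa.
Required area A = F/σ_allow = 90600/31.00 = 2922 mm².
t = A/w = 2922/83.0 = 35.21 mm.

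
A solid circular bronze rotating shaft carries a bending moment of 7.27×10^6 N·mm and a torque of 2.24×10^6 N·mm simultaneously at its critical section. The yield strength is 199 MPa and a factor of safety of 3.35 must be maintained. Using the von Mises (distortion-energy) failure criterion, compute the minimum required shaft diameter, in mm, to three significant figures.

d = 109 mm

σ_allow = σ_y/n = 199/3.35 = 59.40 MPa.
For a solid shaft σ_b = 32M/(πd³) and τ = 16T/(πd³), so the von Mises stress is σ' = (16/πd³)·√(4M²+3T²).
√(4M²+3T²) = √(4×(7.270×10^6)² + 3×(2.240×10^6)²) = 1.505×10^7 N·mm.
d³ = 16×1.505×10^7/(π×59.40) = 1.290×10^6 mm³.
d = 108.9 mm.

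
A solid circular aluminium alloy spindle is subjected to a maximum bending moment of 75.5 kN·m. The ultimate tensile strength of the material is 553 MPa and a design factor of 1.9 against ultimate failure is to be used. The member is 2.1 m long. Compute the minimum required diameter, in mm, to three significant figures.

d = 138 mm

σ_allow = 553/1.9 = 291.1 MPa.
For a solid circular section σ = 32M/(πd³), so d³ = 32M/(π σ_allow) = 32×7.5500×10^7/(π×291.1) = 2.642×10^6 mm³.
d = 138.2 mm.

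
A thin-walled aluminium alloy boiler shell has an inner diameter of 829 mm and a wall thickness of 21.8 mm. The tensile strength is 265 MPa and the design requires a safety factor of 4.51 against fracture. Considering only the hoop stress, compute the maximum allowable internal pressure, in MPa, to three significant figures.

p_allow = 3.09 MPa

σ_allow = 265/4.51 = 58.76 MPa.
σ_h = pD/(2t) → p_allow = 2σ_allow t/D = 2×58.76×21.8/829 = 3.090 MPa.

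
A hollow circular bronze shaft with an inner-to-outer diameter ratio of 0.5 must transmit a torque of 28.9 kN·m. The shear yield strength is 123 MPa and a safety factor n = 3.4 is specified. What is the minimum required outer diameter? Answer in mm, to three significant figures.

τ_allow = 123/3.4 = 36.18 MPa.
For a hollow shaft τ = 16T/[πd_o³(1−k⁴)] with k = 0.5, so 1−k⁴ = 0.9375.
d_o³ = 16T/[π τ_allow (1−k⁴)] = 16×2.8900×10^7/(π×36.18×0.9375) = 4.340×10^6 mm³.
d_o = 163.1 mm.

d_o = 163 mm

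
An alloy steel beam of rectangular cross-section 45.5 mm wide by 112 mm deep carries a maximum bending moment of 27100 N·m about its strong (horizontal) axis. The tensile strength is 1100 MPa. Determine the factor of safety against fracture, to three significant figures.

n = 3.86

Section modulus S = bh²/6 = 45.5×112²/6 = 95130 mm³.
σ = M/S = 2.7100×10^7/95130 = 284.9 MPa.
n = 1100/284.9 = 3.861.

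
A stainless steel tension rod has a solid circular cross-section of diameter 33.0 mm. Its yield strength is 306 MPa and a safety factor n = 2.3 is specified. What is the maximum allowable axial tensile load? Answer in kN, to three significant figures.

σ_allow = 306/2.3 = 133.0 MPa.
A = πd²/4 = π×33.0²/4 = 855.3 mm².
F_allow = σ_allow × A = 133.0×855.3 = 113800 N.

F_allow = 114 kN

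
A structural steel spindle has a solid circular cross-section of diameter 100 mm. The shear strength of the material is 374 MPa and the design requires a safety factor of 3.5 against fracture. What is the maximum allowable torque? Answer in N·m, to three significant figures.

τ_allow = 374/3.5 = 106.9 MPa.
For a solid shaft T_allow = τ_allow·πd³/16; πd³/16 = π×100³/16 = 196300 mm³.
T_allow = 106.9×196300 = 2.098×10^7 N·mm = 20980 N·m.

T_allow = 21000 N·m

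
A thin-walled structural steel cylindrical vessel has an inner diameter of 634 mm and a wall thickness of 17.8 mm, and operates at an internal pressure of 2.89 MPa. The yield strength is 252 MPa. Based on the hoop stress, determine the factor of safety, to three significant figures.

σ_h = pD/(2t) = 2.89×634/(2×17.8) = 51.47 MPa.
n = 252/51.47 = 4.896.

n = 4.90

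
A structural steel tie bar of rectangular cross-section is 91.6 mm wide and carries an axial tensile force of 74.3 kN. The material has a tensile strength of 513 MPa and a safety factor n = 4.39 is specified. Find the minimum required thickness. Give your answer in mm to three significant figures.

σ_allow = 513/4.39 = 116.9 MPa.
Required area A = F/σ_allow = 74300/116.9 = 635.8 mm².
t = A/w = 635.8/91.6 = 6.941 mm.

t = 6.94 mm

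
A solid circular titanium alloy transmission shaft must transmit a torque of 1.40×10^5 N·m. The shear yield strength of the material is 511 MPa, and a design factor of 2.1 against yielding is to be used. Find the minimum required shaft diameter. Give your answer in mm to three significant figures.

d = 143 mm

Allowable shear stress τ_allow = 511/2.1 = 243.3 MPa.
For a solid shaft τ = 16T/(πd³), so d³ = 16T/(π τ_allow) = 16×1.4000×10^8/(π×243.3) = 2.930×10^6 mm³.
d = (2.930×10^6)^(1/3) = 143.1 mm.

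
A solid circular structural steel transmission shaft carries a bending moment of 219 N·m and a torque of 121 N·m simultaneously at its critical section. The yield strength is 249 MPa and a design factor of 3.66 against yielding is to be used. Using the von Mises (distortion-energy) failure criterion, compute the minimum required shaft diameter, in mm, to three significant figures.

σ_allow = σ_y/n = 249/3.66 = 68.03 MPa.
For a solid shaft σ_b = 32M/(πd³) and τ = 16T/(πd³), so the von Mises stress is σ' = (16/πd³)·√(4M²+3T²).
√(4M²+3T²) = √(4×(219000)² + 3×(121000)²) = 485600 N·mm.
d³ = 16×485600/(π×68.03) = 36350 mm³.
d = 33.13 mm.

d = 33.1 mm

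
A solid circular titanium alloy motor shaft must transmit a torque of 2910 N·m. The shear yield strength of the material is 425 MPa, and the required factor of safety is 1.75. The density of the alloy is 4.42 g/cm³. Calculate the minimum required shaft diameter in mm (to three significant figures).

d = 39.4 mm

Allowable shear stress τ_allow = 425/1.75 = 242.9 MPa.
For a solid shaft τ = 16T/(πd³), so d³ = 16T/(π τ_allow) = 16×2910000/(π×242.9) = 61030 mm³.
d = (61030)^(1/3) = 39.37 mm.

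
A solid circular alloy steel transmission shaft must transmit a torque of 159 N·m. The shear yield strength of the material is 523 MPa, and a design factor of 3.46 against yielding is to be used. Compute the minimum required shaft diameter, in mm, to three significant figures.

Allowable shear stress τ_allow = 523/3.46 = 151.2 MPa.
For a solid shaft τ = 16T/(πd³), so d³ = 16T/(π τ_allow) = 16×159000/(π×151.2) = 5357 mm³.
d = (5357)^(1/3) = 17.50 mm.

d = 17.5 mm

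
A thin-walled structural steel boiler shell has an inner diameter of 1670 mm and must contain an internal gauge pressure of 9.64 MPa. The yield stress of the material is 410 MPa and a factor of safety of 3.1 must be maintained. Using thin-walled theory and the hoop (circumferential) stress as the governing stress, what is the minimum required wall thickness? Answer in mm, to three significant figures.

σ_allow = 410/3.1 = 132.3 MPa.
Hoop stress σ_h = pD/(2t), so t = pD/(2σ_allow) = 9.64×1670/(2×132.3) = 60.86 mm.

t = 60.9 mm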